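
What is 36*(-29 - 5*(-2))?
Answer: -684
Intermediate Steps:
36*(-29 - 5*(-2)) = 36*(-29 + 10) = 36*(-19) = -684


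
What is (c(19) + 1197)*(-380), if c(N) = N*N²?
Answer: -3061280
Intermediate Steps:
c(N) = N³
(c(19) + 1197)*(-380) = (19³ + 1197)*(-380) = (6859 + 1197)*(-380) = 8056*(-380) = -3061280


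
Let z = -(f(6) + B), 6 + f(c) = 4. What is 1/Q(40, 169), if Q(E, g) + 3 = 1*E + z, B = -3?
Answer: 1/42 ≈ 0.023810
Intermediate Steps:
f(c) = -2 (f(c) = -6 + 4 = -2)
z = 5 (z = -(-2 - 3) = -1*(-5) = 5)
Q(E, g) = 2 + E (Q(E, g) = -3 + (1*E + 5) = -3 + (E + 5) = -3 + (5 + E) = 2 + E)
1/Q(40, 169) = 1/(2 + 40) = 1/42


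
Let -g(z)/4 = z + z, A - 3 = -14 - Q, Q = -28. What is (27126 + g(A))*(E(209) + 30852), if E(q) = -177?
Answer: 827918250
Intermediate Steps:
A = 17 (A = 3 + (-14 - 1*(-28)) = 3 + (-14 + 28) = 3 + 14 = 17)
g(z) = -8*z (g(z) = -4*(z + z) = -8*z)
(27126 + g(A))*(E(209) + 30852) = (27126 - 8*17)*(-177 + 30852) = (27126 - 136)*30675 = 26990*30675 = 827918250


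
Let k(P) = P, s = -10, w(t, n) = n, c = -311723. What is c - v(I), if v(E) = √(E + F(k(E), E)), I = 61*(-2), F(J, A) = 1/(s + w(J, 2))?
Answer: -311723 - I*√1954/4 ≈ -3.1172e+5 - 11.051*I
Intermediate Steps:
F(J, A) = -⅛ (F(J, A) = 1/(-10 + 2) = 1/(-8) = -⅛)
I = -122
v(E) = √(-⅛ + E) (v(E) = √(E - ⅛) = √(-⅛ + E))
c - v(I) = -311723 - √(-2 + 16*(-122))/4 = -311723 - √(-2 - 1952)/4 = -311723 - √(-1954)/4 = -311723 - I*√1954/4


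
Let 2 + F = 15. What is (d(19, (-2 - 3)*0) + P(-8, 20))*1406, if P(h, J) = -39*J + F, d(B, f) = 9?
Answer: -1065748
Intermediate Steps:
F = 13 (F = -2 + 15 = 13)
P(h, J) = 13 - 39*J (P(h, J) = -39*J + 13 = 13 - 39*J)
(d(19, (-2 - 3)*0) + P(-8, 20))*1406 = (9 + (13 - 39*20))*1406 = (9 + (13 - 780))*1406 = (9 - 767)*1406 = -758*1406 = -1065748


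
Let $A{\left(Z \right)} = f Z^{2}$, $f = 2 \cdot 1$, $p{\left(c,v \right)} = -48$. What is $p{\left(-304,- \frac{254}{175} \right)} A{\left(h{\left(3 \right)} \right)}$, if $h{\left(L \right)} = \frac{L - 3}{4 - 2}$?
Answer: $0$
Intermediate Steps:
$f = 2$
$h{\left(L \right)} = - \frac{3}{2} + \frac{L}{2}$ ($h{\left(L \right)} = \frac{-3 + L}{2} = \left(-3 + L\right) \frac{1}{2} = - \frac{3}{2} + \frac{L}{2}$)
$A{\left(Z \right)} = 2 Z^{2}$
$p{\left(-304,- \frac{254}{175} \right)} A{\left(h{\left(3 \right)} \right)} = - 48 \cdot 2 \left(- \frac{3}{2} + \frac{1}{2} \cdot 3\right)^{2} = - 48 \cdot 2 \left(- \frac{3}{2} + \frac{3}{2}\right)^{2} = - 48 \cdot 2 \cdot 0^{2} = - 48 \cdot 2 \cdot 0 = \left(-48\right) 0 = 0$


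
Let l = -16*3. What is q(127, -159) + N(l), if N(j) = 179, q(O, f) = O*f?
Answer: -20014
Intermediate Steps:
l = -48
q(127, -159) + N(l) = 127*(-159) + 179 = -20193 + 179 = -20014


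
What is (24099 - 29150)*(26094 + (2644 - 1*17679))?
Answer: -55859009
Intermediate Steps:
(24099 - 29150)*(26094 + (2644 - 1*17679)) = -5051*(26094 + (2644 - 17679)) = -5051*(26094 - 15035) = -5051*11059 = -55859009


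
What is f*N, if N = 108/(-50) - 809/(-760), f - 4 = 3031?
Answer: -2526941/760 ≈ -3324.9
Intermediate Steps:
f = 3035 (f = 4 + 3031 = 3035)
N = -4163/3800 (N = 108*(-1/50) - 809*(-1/760) = -54/25 + 809/760 = -4163/3800 ≈ -1.0955)
f*N = 3035*(-4163/3800) = -2526941/760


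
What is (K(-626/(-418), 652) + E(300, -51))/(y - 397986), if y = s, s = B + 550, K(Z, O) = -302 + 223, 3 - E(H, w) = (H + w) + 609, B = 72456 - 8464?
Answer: 467/166722 ≈ 0.0028011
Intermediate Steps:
B = 63992
E(H, w) = -606 - H - w (E(H, w) = 3 - ((H + w) + 609) = 3 - (609 + H + w) = 3 + (-609 - H - w) = -606 - H - w)
K(Z, O) = -79
s = 64542 (s = 63992 + 550 = 64542)
y = 64542
(K(-626/(-418), 652) + E(300, -51))/(y - 397986) = (-79 + (-606 - 1*300 - 1*(-51)))/(64542 - 397986) = (-79 + (-606 - 300 + 51))/(-333444) = (-79 - 855)*(-1/333444) = -934*(-1/333444) = 467/166722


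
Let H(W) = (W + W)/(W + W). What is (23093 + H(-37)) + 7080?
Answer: 30174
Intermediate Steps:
H(W) = 1 (H(W) = (2*W)/((2*W)) = (2*W)*(1/(2*W)) = 1)
(23093 + H(-37)) + 7080 = (23093 + 1) + 7080 = 23094 + 7080 = 30174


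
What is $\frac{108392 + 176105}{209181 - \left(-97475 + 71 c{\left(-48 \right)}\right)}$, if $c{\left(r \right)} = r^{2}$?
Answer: $\frac{284497}{143072} \approx 1.9885$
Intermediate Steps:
$\frac{108392 + 176105}{209181 - \left(-97475 + 71 c{\left(-48 \right)}\right)} = \frac{108392 + 176105}{209181 + \left(\left(50673 - -46802\right) - 71 \left(-48\right)^{2}\right)} = \frac{284497}{209181 + \left(\left(50673 + 46802\right) - 71 \cdot 2304\right)} = \frac{284497}{209181 + \left(97475 - 163584\right)} = \frac{284497}{209181 - 66109} = \frac{284497}{143072}$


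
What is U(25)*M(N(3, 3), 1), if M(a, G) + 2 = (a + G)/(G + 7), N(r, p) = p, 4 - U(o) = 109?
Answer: 315/2 ≈ 157.50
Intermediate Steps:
U(o) = -105 (U(o) = 4 - 1*109 = 4 - 109 = -105)
M(a, G) = -2 + (G + a)/(7 + G) (M(a, G) = -2 + (a + G)/(G + 7) = -2 + (G + a)/(7 + G))
U(25)*M(N(3, 3), 1) = -105*(-14 + 3 - 1*1)/(7 + 1) = -105*(-14 + 3 - 1)/8 = -105*(-12)/8 = -105*(-3/2) = 315/2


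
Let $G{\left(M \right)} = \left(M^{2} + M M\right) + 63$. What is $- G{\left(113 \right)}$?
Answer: $-25601$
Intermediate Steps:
$G{\left(M \right)} = 63 + 2 M^{2}$ ($G{\left(M \right)} = \left(M^{2} + M^{2}\right) + 63 = 2 M^{2} + 63 = 63 + 2 M^{2}$)
$- G{\left(113 \right)} = - (63 + 2 \cdot 113^{2}) = - (63 + 2 \cdot 12769) = - (63 + 25538) = \left(-1\right) 25601 = -25601$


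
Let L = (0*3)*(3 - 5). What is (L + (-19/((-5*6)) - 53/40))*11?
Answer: -913/120 ≈ -7.6083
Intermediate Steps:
L = 0 (L = 0*(-2) = 0)
(L + (-19/((-5*6)) - 53/40))*11 = (0 + (-19/((-5*6)) - 53/40))*11 = (0 + (-19/(-30) - 53*1/40))*11 = (0 + (-19*(-1/30) - 53/40))*11 = (0 + (19/30 - 53/40))*11 = (0 - 83/120)*11 = -83/120*11 = -913/120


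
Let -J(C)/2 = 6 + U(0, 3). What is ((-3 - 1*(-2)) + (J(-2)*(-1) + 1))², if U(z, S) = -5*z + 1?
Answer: 196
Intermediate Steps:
U(z, S) = 1 - 5*z
J(C) = -14 (J(C) = -2*(6 + (1 - 5*0)) = -2*(6 + (1 + 0)) = -2*(6 + 1) = -2*7 = -14)
((-3 - 1*(-2)) + (J(-2)*(-1) + 1))² = ((-3 - 1*(-2)) + (-14*(-1) + 1))² = ((-3 + 2) + (14 + 1))² = (-1 + 15)² = 14² = 196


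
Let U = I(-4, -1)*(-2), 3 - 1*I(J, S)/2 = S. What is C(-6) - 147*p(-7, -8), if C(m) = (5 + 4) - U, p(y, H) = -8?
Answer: 1201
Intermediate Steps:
I(J, S) = 6 - 2*S
U = -16 (U = (6 - 2*(-1))*(-2) = (6 + 2)*(-2) = 8*(-2) = -16)
C(m) = 25 (C(m) = (5 + 4) - 1*(-16) = 9 + 16 = 25)
C(-6) - 147*p(-7, -8) = 25 - 147*(-8) = 25 + 1176 = 1201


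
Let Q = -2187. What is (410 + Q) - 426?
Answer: -2203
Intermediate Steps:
(410 + Q) - 426 = (410 - 2187) - 426 = -1777 - 426 = -2203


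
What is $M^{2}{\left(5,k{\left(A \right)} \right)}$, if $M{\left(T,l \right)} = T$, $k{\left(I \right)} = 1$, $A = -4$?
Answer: $25$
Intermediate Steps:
$M^{2}{\left(5,k{\left(A \right)} \right)} = 5^{2} = 25$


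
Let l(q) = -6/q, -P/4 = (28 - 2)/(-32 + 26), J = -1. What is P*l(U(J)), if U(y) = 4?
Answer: -26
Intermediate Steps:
P = 52/3 (P = -4*(28 - 2)/(-32 + 26) = -104/(-6) = -104*(-1)/6 = -4*(-13/3) = 52/3 ≈ 17.333)
P*l(U(J)) = 52*(-6/4)/3 = 52*(-6*1/4)/3 = (52/3)*(-3/2) = -26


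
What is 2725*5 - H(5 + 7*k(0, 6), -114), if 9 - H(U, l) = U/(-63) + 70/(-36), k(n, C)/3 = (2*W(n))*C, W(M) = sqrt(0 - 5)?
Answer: 571787/42 - 4*I*sqrt(5) ≈ 13614.0 - 8.9443*I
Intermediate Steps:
W(M) = I*sqrt(5) (W(M) = sqrt(-5) = I*sqrt(5))
k(n, C) = 6*I*C*sqrt(5) (k(n, C) = 3*((2*(I*sqrt(5)))*C) = 3*((2*I*sqrt(5))*C) = 3*(2*I*C*sqrt(5)) = 6*I*C*sqrt(5))
H(U, l) = 197/18 + U/63 (H(U, l) = 9 - (U/(-63) + 70/(-36)) = 9 - (U*(-1/63) + 70*(-1/36)) = 9 - (-U/63 - 35/18) = 9 - (-35/18 - U/63) = 9 + (35/18 + U/63) = 197/18 + U/63)
2725*5 - H(5 + 7*k(0, 6), -114) = 2725*5 - (197/18 + (5 + 7*(6*I*6*sqrt(5)))/63) = 13625 - (197/18 + (5 + 7*(36*I*sqrt(5)))/63) = 13625 - (197/18 + (5 + 252*I*sqrt(5))/63) = 13625 - (197/18 + (5/63 + 4*I*sqrt(5))) = 13625 - (463/42 + 4*I*sqrt(5)) = 13625 + (-463/42 - 4*I*sqrt(5)) = 571787/42 - 4*I*sqrt(5)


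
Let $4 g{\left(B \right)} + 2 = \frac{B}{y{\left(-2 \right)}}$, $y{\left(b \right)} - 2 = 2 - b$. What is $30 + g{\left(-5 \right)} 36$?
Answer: $\frac{9}{2} \approx 4.5$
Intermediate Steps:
$y{\left(b \right)} = 4 - b$ ($y{\left(b \right)} = 2 - \left(-2 + b\right) = 4 - b$)
$g{\left(B \right)} = - \frac{1}{2} + \frac{B}{24}$ ($g{\left(B \right)} = - \frac{1}{2} + \frac{B \frac{1}{4 - -2}}{4} = - \frac{1}{2} + \frac{B \frac{1}{4 + 2}}{4} = - \frac{1}{2} + \frac{B \frac{1}{6}}{4} = - \frac{1}{2} + \frac{\frac{1}{6} B}{4} = - \frac{1}{2} + \frac{B}{24}$)
$30 + g{\left(-5 \right)} 36 = 30 + \left(- \frac{1}{2} + \frac{1}{24} \left(-5\right)\right) 36 = 30 + \left(- \frac{1}{2} - \frac{5}{24}\right) 36 = 30 - \frac{51}{2} = \frac{9}{2}$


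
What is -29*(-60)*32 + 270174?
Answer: 325854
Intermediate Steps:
-29*(-60)*32 + 270174 = 1740*32 + 270174 = 55680 + 270174 = 325854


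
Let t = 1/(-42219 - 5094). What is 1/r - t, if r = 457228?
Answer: 504541/21632828364 ≈ 2.3323e-5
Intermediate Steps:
t = -1/47313 (t = 1/(-47313) = -1/47313 ≈ -2.1136e-5)
1/r - t = 1/457228 - 1*(-1/47313) = 1/457228 + 1/47313 = 504541/21632828364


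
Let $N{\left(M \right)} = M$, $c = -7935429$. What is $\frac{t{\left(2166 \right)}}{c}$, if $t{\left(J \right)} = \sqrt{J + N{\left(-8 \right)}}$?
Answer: $- \frac{\sqrt{2158}}{7935429} \approx -5.854 \cdot 10^{-6}$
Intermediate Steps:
$t{\left(J \right)} = \sqrt{-8 + J}$ ($t{\left(J \right)} = \sqrt{J - 8} = \sqrt{-8 + J}$)
$\frac{t{\left(2166 \right)}}{c} = \frac{\sqrt{-8 + 2166}}{-7935429} = \sqrt{2158} \left(- \frac{1}{7935429}\right) = - \frac{\sqrt{2158}}{7935429}$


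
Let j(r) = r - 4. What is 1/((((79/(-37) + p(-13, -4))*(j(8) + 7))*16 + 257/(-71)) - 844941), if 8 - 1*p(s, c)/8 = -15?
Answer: -2627/2135583932 ≈ -1.2301e-6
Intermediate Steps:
p(s, c) = 184 (p(s, c) = 64 - 8*(-15) = 64 + 120 = 184)
j(r) = -4 + r
1/((((79/(-37) + p(-13, -4))*(j(8) + 7))*16 + 257/(-71)) - 844941) = 1/((((79/(-37) + 184)*((-4 + 8) + 7))*16 + 257/(-71)) - 844941) = 1/((((79*(-1/37) + 184)*(4 + 7))*16 + 257*(-1/71)) - 844941) = 1/((((-79/37 + 184)*11)*16 - 257/71) - 844941) = 1/((((6729/37)*11)*16 - 257/71) - 844941) = 1/(((74019/37)*16 - 257/71) - 844941) = 1/((1184304/37 - 257/71) - 844941) = 1/(84076075/2627 - 844941) = 1/(-2135583932/2627) = -2627/2135583932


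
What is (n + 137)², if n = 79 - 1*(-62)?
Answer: 77284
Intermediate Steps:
n = 141 (n = 79 + 62 = 141)
(n + 137)² = (141 + 137)² = 278² = 77284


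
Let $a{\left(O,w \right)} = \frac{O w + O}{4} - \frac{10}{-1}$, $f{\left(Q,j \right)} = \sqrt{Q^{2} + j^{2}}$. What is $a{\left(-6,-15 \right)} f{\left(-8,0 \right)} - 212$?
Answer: $36$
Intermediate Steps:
$a{\left(O,w \right)} = 10 + \frac{O}{4} + \frac{O w}{4}$ ($a{\left(O,w \right)} = \left(O + O w\right) \frac{1}{4} - -10 = \left(\frac{O}{4} + \frac{O w}{4}\right) + 10 = 10 + \frac{O}{4} + \frac{O w}{4}$)
$a{\left(-6,-15 \right)} f{\left(-8,0 \right)} - 212 = \left(10 + \frac{1}{4} \left(-6\right) + \frac{1}{4} \left(-6\right) \left(-15\right)\right) \sqrt{\left(-8\right)^{2} + 0^{2}} - 212 = \left(10 - \frac{3}{2} + \frac{45}{2}\right) \sqrt{64 + 0} - 212 = 31 \sqrt{64} - 212 = 31 \cdot 8 - 212 = 248 - 212 = 36$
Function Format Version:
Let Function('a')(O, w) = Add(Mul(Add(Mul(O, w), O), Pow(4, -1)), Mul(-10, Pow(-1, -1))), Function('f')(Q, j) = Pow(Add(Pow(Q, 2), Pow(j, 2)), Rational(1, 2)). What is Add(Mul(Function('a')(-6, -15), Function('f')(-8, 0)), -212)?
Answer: 36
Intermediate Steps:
Function('a')(O, w) = Add(10, Mul(Rational(1, 4), O), Mul(Rational(1, 4), O, w)) (Function('a')(O, w) = Add(Mul(Add(O, Mul(O, w)), Rational(1, 4)), Mul(-10, -1)) = Add(Add(Mul(Rational(1, 4), O), Mul(Rational(1, 4), O, w)), 10) = Add(10, Mul(Rational(1, 4), O), Mul(Rational(1, 4), O, w)))
Add(Mul(Function('a')(-6, -15), Function('f')(-8, 0)), -212) = Add(Mul(Add(10, Mul(Rational(1, 4), -6), Mul(Rational(1, 4), -6, -15)), Pow(Add(Pow(-8, 2), Pow(0, 2)), Rational(1, 2))), -212) = Add(Mul(Add(10, Rational(-3, 2), Rational(45, 2)), Pow(Add(64, 0), Rational(1, 2))), -212) = Add(Mul(31, Pow(64, Rational(1, 2))), -212) = Add(Mul(31, 8), -212) = Add(248, -212) = 36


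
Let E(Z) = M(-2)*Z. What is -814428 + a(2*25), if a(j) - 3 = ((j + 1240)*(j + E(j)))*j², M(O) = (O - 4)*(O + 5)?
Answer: -2742064425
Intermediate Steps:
M(O) = (-4 + O)*(5 + O)
E(Z) = -18*Z (E(Z) = (-20 - 2 + (-2)²)*Z = (-20 - 2 + 4)*Z = -18*Z)
a(j) = 3 - 17*j³*(1240 + j) (a(j) = 3 + ((j + 1240)*(j - 18*j))*j² = 3 + ((1240 + j)*(-17*j))*j² = 3 + (-17*j*(1240 + j))*j² = 3 - 17*j³*(1240 + j))
-814428 + a(2*25) = -814428 + (3 - 21080*(2*25)³ - 17*(2*25)⁴) = -814428 + (3 - 21080*50³ - 17*50⁴) = -814428 + (3 - 21080*125000 - 17*6250000) = -814428 + (3 - 2635000000 - 106250000) = -814428 - 2741249997 = -2742064425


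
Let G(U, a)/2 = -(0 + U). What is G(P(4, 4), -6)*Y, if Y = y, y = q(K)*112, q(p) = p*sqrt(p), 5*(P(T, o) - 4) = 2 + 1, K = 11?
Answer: -56672*sqrt(11)/5 ≈ -37592.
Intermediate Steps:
P(T, o) = 23/5 (P(T, o) = 4 + (2 + 1)/5 = 4 + (1/5)*3 = 4 + 3/5 = 23/5)
G(U, a) = -2*U (G(U, a) = 2*(-(0 + U)) = 2*(-U) = -2*U)
q(p) = p**(3/2)
y = 1232*sqrt(11) (y = 11**(3/2)*112 = (11*sqrt(11))*112 = 1232*sqrt(11) ≈ 4086.1)
Y = 1232*sqrt(11) ≈ 4086.1
G(P(4, 4), -6)*Y = (-2*23/5)*(1232*sqrt(11)) = -56672*sqrt(11)/5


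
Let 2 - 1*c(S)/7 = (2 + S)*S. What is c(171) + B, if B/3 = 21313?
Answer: -143128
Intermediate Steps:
B = 63939 (B = 3*21313 = 63939)
c(S) = 14 - 7*S*(2 + S) (c(S) = 14 - 7*(2 + S)*S = 14 - 7*S*(2 + S))
c(171) + B = (14 - 14*171 - 7*171²) + 63939 = (14 - 2394 - 7*29241) + 63939 = (14 - 2394 - 204687) + 63939 = -207067 + 63939 = -143128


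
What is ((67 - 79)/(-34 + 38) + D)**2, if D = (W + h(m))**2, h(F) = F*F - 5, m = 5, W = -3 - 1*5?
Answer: 19881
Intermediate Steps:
W = -8 (W = -3 - 5 = -8)
h(F) = -5 + F**2 (h(F) = F**2 - 5 = -5 + F**2)
D = 144 (D = (-8 + (-5 + 5**2))**2 = (-8 + (-5 + 25))**2 = (-8 + 20)**2 = 12**2 = 144)
((67 - 79)/(-34 + 38) + D)**2 = ((67 - 79)/(-34 + 38) + 144)**2 = (-12/4 + 144)**2 = (-12*1/4 + 144)**2 = (-3 + 144)**2 = 141**2 = 19881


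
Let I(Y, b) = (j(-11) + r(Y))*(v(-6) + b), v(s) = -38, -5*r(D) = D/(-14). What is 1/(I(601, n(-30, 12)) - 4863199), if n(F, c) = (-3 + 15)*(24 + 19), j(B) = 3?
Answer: -35/170018136 ≈ -2.0586e-7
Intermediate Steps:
r(D) = D/70 (r(D) = -D/(5*(-14)) = -D*(-1)/(5*14) = -(-1)*D/70 = D/70)
n(F, c) = 516 (n(F, c) = 12*43 = 516)
I(Y, b) = (-38 + b)*(3 + Y/70) (I(Y, b) = (3 + Y/70)*(-38 + b) = (-38 + b)*(3 + Y/70))
1/(I(601, n(-30, 12)) - 4863199) = 1/((-114 + 3*516 - 19/35*601 + (1/70)*601*516) - 4863199) = 1/((-114 + 1548 - 11419/35 + 155058/35) - 4863199) = 1/(193829/35 - 4863199) = 1/(-170018136/35) = -35/170018136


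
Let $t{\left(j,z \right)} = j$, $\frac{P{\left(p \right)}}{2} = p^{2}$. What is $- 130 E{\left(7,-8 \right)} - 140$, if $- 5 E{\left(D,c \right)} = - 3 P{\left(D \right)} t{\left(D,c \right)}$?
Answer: $-53648$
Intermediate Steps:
$P{\left(p \right)} = 2 p^{2}$
$E{\left(D,c \right)} = \frac{6 D^{3}}{5}$ ($E{\left(D,c \right)} = - \frac{- 3 \cdot 2 D^{2} D}{5} = - \frac{- 6 D^{2} D}{5} = - \frac{\left(-6\right) D^{3}}{5} = \frac{6 D^{3}}{5}$)
$- 130 E{\left(7,-8 \right)} - 140 = - 130 \frac{6 \cdot 7^{3}}{5} - 140 = - 130 \cdot \frac{6}{5} \cdot 343 - 140 = \left(-130\right) \frac{2058}{5} - 140 = -53508 - 140 = -53648$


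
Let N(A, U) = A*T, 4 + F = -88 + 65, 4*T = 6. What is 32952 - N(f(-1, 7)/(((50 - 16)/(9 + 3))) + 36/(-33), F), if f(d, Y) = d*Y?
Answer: 6163023/187 ≈ 32957.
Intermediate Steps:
T = 3/2 (T = (¼)*6 = 3/2 ≈ 1.5000)
F = -27 (F = -4 + (-88 + 65) = -4 - 23 = -27)
f(d, Y) = Y*d
N(A, U) = 3*A/2 (N(A, U) = A*(3/2) = 3*A/2)
32952 - N(f(-1, 7)/(((50 - 16)/(9 + 3))) + 36/(-33), F) = 32952 - 3*((7*(-1))/(((50 - 16)/(9 + 3))) + 36/(-33))/2 = 32952 - 3*(-7/(34/12) + 36*(-1/33))/2 = 32952 - 3*(-7/(34*(1/12)) - 12/11)/2 = 32952 - 3*(-7/17/6 - 12/11)/2 = 32952 - 3*(-7*6/17 - 12/11)/2 = 32952 - 3*(-42/17 - 12/11)/2 = 32952 - 3*(-666)/(2*187) = 32952 - 1*(-999/187) = 32952 + 999/187 = 6163023/187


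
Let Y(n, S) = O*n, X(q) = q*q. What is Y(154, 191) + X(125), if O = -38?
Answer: 9773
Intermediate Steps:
X(q) = q²
Y(n, S) = -38*n
Y(154, 191) + X(125) = -38*154 + 125² = -5852 + 15625 = 9773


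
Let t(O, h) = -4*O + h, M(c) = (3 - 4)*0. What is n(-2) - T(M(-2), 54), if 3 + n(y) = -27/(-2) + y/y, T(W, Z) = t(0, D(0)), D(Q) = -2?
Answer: 27/2 ≈ 13.500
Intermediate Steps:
M(c) = 0 (M(c) = -1*0 = 0)
t(O, h) = h - 4*O
T(W, Z) = -2 (T(W, Z) = -2 - 4*0 = -2 + 0 = -2)
n(y) = 23/2 (n(y) = -3 + (-27/(-2) + y/y) = -3 + (-27*(-½) + 1) = -3 + (27/2 + 1) = -3 + 29/2 = 23/2)
n(-2) - T(M(-2), 54) = 23/2 - 1*(-2) = 23/2 + 2 = 27/2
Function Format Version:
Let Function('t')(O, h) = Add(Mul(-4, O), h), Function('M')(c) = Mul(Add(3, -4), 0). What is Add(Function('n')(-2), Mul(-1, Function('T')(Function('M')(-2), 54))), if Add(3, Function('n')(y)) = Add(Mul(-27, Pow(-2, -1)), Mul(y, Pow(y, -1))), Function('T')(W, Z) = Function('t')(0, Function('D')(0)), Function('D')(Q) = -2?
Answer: Rational(27, 2) ≈ 13.500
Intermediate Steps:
Function('M')(c) = 0 (Function('M')(c) = Mul(-1, 0) = 0)
Function('t')(O, h) = Add(h, Mul(-4, O))
Function('T')(W, Z) = -2 (Function('T')(W, Z) = Add(-2, Mul(-4, 0)) = Add(-2, 0) = -2)
Function('n')(y) = Rational(23, 2) (Function('n')(y) = Add(-3, Add(Mul(-27, Pow(-2, -1)), Mul(y, Pow(y, -1)))) = Add(-3, Add(Mul(-27, Rational(-1, 2)), 1)) = Add(-3, Add(Rational(27, 2), 1)) = Add(-3, Rational(29, 2)) = Rational(23, 2))
Add(Function('n')(-2), Mul(-1, Function('T')(Function('M')(-2), 54))) = Add(Rational(23, 2), Mul(-1, -2)) = Add(Rational(23, 2), 2) = Rational(27, 2)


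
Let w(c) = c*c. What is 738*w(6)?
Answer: 26568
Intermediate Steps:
w(c) = c²
738*w(6) = 738*6² = 738*36 = 26568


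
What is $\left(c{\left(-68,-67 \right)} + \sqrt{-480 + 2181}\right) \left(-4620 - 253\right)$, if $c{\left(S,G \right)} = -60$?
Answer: $292380 - 43857 \sqrt{21} \approx 91402.0$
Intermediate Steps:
$\left(c{\left(-68,-67 \right)} + \sqrt{-480 + 2181}\right) \left(-4620 - 253\right) = \left(-60 + \sqrt{-480 + 2181}\right) \left(-4620 - 253\right) = \left(-60 + \sqrt{1701}\right) \left(-4873\right) = \left(-60 + 9 \sqrt{21}\right) \left(-4873\right) = 292380 - 43857 \sqrt{21}$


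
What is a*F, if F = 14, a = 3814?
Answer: 53396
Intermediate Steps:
a*F = 3814*14 = 53396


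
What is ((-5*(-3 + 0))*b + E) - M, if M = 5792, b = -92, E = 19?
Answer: -7153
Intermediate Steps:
((-5*(-3 + 0))*b + E) - M = (-5*(-3 + 0)*(-92) + 19) - 1*5792 = (-5*(-3)*(-92) + 19) - 5792 = (15*(-92) + 19) - 5792 = (-1380 + 19) - 5792 = -1361 - 5792 = -7153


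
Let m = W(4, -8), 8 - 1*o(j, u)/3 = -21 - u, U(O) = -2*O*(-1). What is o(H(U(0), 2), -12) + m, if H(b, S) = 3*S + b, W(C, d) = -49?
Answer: 2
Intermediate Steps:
U(O) = 2*O
H(b, S) = b + 3*S
o(j, u) = 87 + 3*u (o(j, u) = 24 - 3*(-21 - u) = 24 + (63 + 3*u) = 87 + 3*u)
m = -49
o(H(U(0), 2), -12) + m = (87 + 3*(-12)) - 49 = (87 - 36) - 49 = 51 - 49 = 2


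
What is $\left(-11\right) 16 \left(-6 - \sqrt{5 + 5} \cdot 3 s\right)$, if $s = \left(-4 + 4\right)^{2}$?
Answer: $1056$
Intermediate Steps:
$s = 0$ ($s = 0^{2} = 0$)
$\left(-11\right) 16 \left(-6 - \sqrt{5 + 5} \cdot 3 s\right) = \left(-11\right) 16 \left(-6 - \sqrt{5 + 5} \cdot 3 \cdot 0\right) = - 176 \left(-6 - \sqrt{10} \cdot 3 \cdot 0\right) = - 176 \left(-6 - 3 \sqrt{10} \cdot 0\right) = - 176 \left(-6 - 0\right) = - 176 \left(-6 + 0\right) = \left(-176\right) \left(-6\right) = 1056$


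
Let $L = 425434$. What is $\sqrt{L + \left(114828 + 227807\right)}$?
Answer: $3 \sqrt{85341} \approx 876.4$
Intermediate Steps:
$\sqrt{L + \left(114828 + 227807\right)} = \sqrt{425434 + \left(114828 + 227807\right)} = \sqrt{425434 + 342635} = \sqrt{768069} = 3 \sqrt{85341}$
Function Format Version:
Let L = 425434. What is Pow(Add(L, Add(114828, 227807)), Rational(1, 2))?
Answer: Mul(3, Pow(85341, Rational(1, 2))) ≈ 876.40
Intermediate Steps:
Pow(Add(L, Add(114828, 227807)), Rational(1, 2)) = Pow(Add(425434, Add(114828, 227807)), Rational(1, 2)) = Pow(Add(425434, 342635), Rational(1, 2)) = Pow(768069, Rational(1, 2)) = Mul(3, Pow(85341, Rational(1, 2)))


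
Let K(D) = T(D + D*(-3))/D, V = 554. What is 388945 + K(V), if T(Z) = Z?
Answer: 388943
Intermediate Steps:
K(D) = -2 (K(D) = (D + D*(-3))/D = (D - 3*D)/D = (-2*D)/D = -2)
388945 + K(V) = 388945 - 2 = 388943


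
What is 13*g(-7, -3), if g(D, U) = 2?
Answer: 26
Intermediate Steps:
13*g(-7, -3) = 13*2 = 26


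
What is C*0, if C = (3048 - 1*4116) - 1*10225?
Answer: 0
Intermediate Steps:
C = -11293 (C = (3048 - 4116) - 10225 = -1068 - 10225 = -11293)
C*0 = -11293*0 = 0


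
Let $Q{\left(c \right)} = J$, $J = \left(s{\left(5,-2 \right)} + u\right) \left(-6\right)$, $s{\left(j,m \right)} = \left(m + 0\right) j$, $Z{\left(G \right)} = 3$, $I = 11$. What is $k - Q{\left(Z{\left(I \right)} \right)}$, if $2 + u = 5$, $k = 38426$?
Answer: $38384$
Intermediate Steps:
$u = 3$ ($u = -2 + 5 = 3$)
$s{\left(j,m \right)} = j m$ ($s{\left(j,m \right)} = m j = j m$)
$J = 42$ ($J = \left(5 \left(-2\right) + 3\right) \left(-6\right) = \left(-10 + 3\right) \left(-6\right) = \left(-7\right) \left(-6\right) = 42$)
$Q{\left(c \right)} = 42$
$k - Q{\left(Z{\left(I \right)} \right)} = 38426 - 42 = 38384$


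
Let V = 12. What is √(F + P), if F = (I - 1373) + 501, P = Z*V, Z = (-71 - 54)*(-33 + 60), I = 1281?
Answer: I*√40091 ≈ 200.23*I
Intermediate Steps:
Z = -3375 (Z = -125*27 = -3375)
P = -40500 (P = -3375*12 = -40500)
F = 409 (F = (1281 - 1373) + 501 = -92 + 501 = 409)
√(F + P) = √(409 - 40500) = √(-40091) = I*√40091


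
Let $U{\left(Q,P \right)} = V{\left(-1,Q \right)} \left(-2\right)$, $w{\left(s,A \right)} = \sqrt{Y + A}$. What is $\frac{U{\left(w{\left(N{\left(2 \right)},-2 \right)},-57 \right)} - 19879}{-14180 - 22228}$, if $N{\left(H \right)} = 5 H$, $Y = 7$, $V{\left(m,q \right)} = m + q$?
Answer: $\frac{19877}{36408} + \frac{\sqrt{5}}{18204} \approx 0.54607$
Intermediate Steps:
$w{\left(s,A \right)} = \sqrt{7 + A}$
$U{\left(Q,P \right)} = 2 - 2 Q$ ($U{\left(Q,P \right)} = \left(-1 + Q\right) \left(-2\right) = 2 - 2 Q$)
$\frac{U{\left(w{\left(N{\left(2 \right)},-2 \right)},-57 \right)} - 19879}{-14180 - 22228} = \frac{\left(2 - 2 \sqrt{7 - 2}\right) - 19879}{-14180 - 22228} = \frac{\left(2 - 2 \sqrt{5}\right) - 19879}{-36408} = \left(-19877 - 2 \sqrt{5}\right) \left(- \frac{1}{36408}\right) = \frac{19877}{36408} + \frac{\sqrt{5}}{18204}$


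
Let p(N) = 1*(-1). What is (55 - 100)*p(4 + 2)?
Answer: 45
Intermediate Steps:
p(N) = -1
(55 - 100)*p(4 + 2) = (55 - 100)*(-1) = -45*(-1) = 45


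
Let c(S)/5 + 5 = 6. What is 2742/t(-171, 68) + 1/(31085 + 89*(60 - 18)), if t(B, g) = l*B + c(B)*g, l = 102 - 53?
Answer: -95476627/279942097 ≈ -0.34106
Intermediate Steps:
c(S) = 5 (c(S) = -25 + 5*6 = -25 + 30 = 5)
l = 49
t(B, g) = 5*g + 49*B (t(B, g) = 49*B + 5*g = 5*g + 49*B)
2742/t(-171, 68) + 1/(31085 + 89*(60 - 18)) = 2742/(5*68 + 49*(-171)) + 1/(31085 + 89*(60 - 18)) = 2742/(340 - 8379) + 1/(31085 + 89*42) = 2742/(-8039) + 1/(31085 + 3738) = 2742*(-1/8039) + 1/34823 = -2742/8039 + 1/34823 = -95476627/279942097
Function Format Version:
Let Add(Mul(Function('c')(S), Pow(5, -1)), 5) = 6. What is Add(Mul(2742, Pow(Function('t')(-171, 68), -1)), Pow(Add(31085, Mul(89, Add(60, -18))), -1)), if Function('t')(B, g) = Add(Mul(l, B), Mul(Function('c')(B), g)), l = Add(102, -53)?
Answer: Rational(-95476627, 279942097) ≈ -0.34106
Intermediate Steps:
Function('c')(S) = 5 (Function('c')(S) = Add(-25, Mul(5, 6)) = Add(-25, 30) = 5)
l = 49
Function('t')(B, g) = Add(Mul(5, g), Mul(49, B)) (Function('t')(B, g) = Add(Mul(49, B), Mul(5, g)) = Add(Mul(5, g), Mul(49, B)))
Add(Mul(2742, Pow(Function('t')(-171, 68), -1)), Pow(Add(31085, Mul(89, Add(60, -18))), -1)) = Add(Mul(2742, Pow(Add(Mul(5, 68), Mul(49, -171)), -1)), Pow(Add(31085, Mul(89, Add(60, -18))), -1)) = Add(Mul(2742, Pow(Add(340, -8379), -1)), Pow(Add(31085, Mul(89, 42)), -1)) = Add(Mul(2742, Pow(-8039, -1)), Pow(Add(31085, 3738), -1)) = Add(Mul(2742, Rational(-1, 8039)), Pow(34823, -1)) = Add(Rational(-2742, 8039), Rational(1, 34823)) = Rational(-95476627, 279942097)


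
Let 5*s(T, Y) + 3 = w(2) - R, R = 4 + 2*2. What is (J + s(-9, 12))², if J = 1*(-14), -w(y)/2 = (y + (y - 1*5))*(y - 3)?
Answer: 6889/25 ≈ 275.56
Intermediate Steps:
w(y) = -2*(-5 + 2*y)*(-3 + y) (w(y) = -2*(y + (y - 1*5))*(y - 3) = -2*(y + (y - 5))*(-3 + y) = -2*(y + (-5 + y))*(-3 + y) = -2*(-5 + 2*y)*(-3 + y))
R = 8 (R = 4 + 4 = 8)
s(T, Y) = -13/5 (s(T, Y) = -⅗ + ((-30 - 4*2² + 22*2) - 1*8)/5 = -⅗ + ((-30 - 4*4 + 44) - 8)/5 = -⅗ + ((-30 - 16 + 44) - 8)/5 = -⅗ + (-2 - 8)/5 = -⅗ + (⅕)*(-10) = -⅗ - 2 = -13/5)
J = -14
(J + s(-9, 12))² = (-14 - 13/5)² = (-83/5)² = 6889/25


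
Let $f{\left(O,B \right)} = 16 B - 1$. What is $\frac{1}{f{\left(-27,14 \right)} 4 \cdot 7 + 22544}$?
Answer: $\frac{1}{28788} \approx 3.4737 \cdot 10^{-5}$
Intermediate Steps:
$f{\left(O,B \right)} = -1 + 16 B$
$\frac{1}{f{\left(-27,14 \right)} 4 \cdot 7 + 22544} = \frac{1}{\left(-1 + 16 \cdot 14\right) 4 \cdot 7 + 22544} = \frac{1}{\left(-1 + 224\right) 28 + 22544} = \frac{1}{223 \cdot 28 + 22544} = \frac{1}{6244 + 22544} = \frac{1}{28788}$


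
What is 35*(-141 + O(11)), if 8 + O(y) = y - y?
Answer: -5215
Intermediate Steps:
O(y) = -8 (O(y) = -8 + (y - y) = -8 + 0 = -8)
35*(-141 + O(11)) = 35*(-141 - 8) = 35*(-149) = -5215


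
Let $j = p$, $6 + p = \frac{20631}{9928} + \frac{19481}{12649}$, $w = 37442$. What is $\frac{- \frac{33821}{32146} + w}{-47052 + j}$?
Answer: $- \frac{10796020511681028}{13568034460309271} \approx -0.7957$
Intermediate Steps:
$p = - \frac{42729535}{17939896}$ ($p = -6 + \left(\frac{20631}{9928} + \frac{19481}{12649}\right) = -6 + \left(20631 \cdot \frac{1}{9928} + 19481 \cdot \frac{1}{12649}\right) = -6 + \left(\frac{20631}{9928} + \frac{2783}{1807}\right) = -6 + \frac{64909841}{17939896} = - \frac{42729535}{17939896} \approx -2.3818$)
$j = - \frac{42729535}{17939896} \approx -2.3818$
$\frac{- \frac{33821}{32146} + w}{-47052 + j} = \frac{- \frac{33821}{32146} + 37442}{-47052 - \frac{42729535}{17939896}} = \frac{\left(-33821\right) \frac{1}{32146} + 37442}{- \frac{844150716127}{17939896}} = \left(- \frac{33821}{32146} + 37442\right) \left(- \frac{17939896}{844150716127}\right) = \frac{1203576711}{32146} \left(- \frac{17939896}{844150716127}\right) = - \frac{10796020511681028}{13568034460309271}$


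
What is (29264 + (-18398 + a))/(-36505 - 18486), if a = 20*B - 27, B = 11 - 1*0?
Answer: -11059/54991 ≈ -0.20111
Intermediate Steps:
B = 11 (B = 11 + 0 = 11)
a = 193 (a = 20*11 - 27 = 220 - 27 = 193)
(29264 + (-18398 + a))/(-36505 - 18486) = (29264 + (-18398 + 193))/(-36505 - 18486) = (29264 - 18205)/(-54991) = 11059*(-1/54991) = -11059/54991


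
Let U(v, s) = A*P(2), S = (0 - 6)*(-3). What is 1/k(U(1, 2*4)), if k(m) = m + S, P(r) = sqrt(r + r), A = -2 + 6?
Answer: 1/26 ≈ 0.038462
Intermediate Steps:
A = 4
S = 18 (S = -6*(-3) = 18)
P(r) = sqrt(2)*sqrt(r) (P(r) = sqrt(2*r) = sqrt(2)*sqrt(r))
U(v, s) = 8 (U(v, s) = 4*(sqrt(2)*sqrt(2)) = 4*2 = 8)
k(m) = 18 + m (k(m) = m + 18 = 18 + m)
1/k(U(1, 2*4)) = 1/(18 + 8) = 1/26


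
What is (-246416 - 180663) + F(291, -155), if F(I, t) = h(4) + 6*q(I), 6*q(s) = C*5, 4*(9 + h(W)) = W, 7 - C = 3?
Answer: -427067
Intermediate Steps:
C = 4 (C = 7 - 1*3 = 7 - 3 = 4)
h(W) = -9 + W/4
q(s) = 10/3 (q(s) = (4*5)/6 = (⅙)*20 = 10/3)
F(I, t) = 12 (F(I, t) = (-9 + (¼)*4) + 6*(10/3) = (-9 + 1) + 20 = -8 + 20 = 12)
(-246416 - 180663) + F(291, -155) = (-246416 - 180663) + 12 = -427079 + 12 = -427067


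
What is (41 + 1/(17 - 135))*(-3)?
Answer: -14511/118 ≈ -122.97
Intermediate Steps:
(41 + 1/(17 - 135))*(-3) = (41 + 1/(-118))*(-3) = (41 - 1/118)*(-3) = (4837/118)*(-3) = -14511/118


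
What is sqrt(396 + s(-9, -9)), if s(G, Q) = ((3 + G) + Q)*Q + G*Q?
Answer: 6*sqrt(17) ≈ 24.739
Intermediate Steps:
s(G, Q) = G*Q + Q*(3 + G + Q) (s(G, Q) = (3 + G + Q)*Q + G*Q = Q*(3 + G + Q) + G*Q = G*Q + Q*(3 + G + Q))
sqrt(396 + s(-9, -9)) = sqrt(396 - 9*(3 - 9 + 2*(-9))) = sqrt(396 - 9*(3 - 9 - 18)) = sqrt(396 - 9*(-24)) = sqrt(396 + 216) = sqrt(612) = 6*sqrt(17)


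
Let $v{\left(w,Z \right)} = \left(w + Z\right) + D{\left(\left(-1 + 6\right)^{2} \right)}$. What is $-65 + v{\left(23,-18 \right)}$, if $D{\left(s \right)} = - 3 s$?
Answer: $-135$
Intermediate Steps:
$v{\left(w,Z \right)} = -75 + Z + w$ ($v{\left(w,Z \right)} = \left(w + Z\right) - 3 \left(-1 + 6\right)^{2} = \left(Z + w\right) - 3 \cdot 5^{2} = \left(Z + w\right) - 75 = -75 + Z + w$)
$-65 + v{\left(23,-18 \right)} = -65 - 70 = -135$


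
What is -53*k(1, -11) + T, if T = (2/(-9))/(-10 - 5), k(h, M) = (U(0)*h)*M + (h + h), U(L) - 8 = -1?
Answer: 536627/135 ≈ 3975.0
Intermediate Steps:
U(L) = 7 (U(L) = 8 - 1 = 7)
k(h, M) = 2*h + 7*M*h (k(h, M) = (7*h)*M + (h + h) = 7*M*h + 2*h = 2*h + 7*M*h)
T = 2/135 (T = (2*(-⅑))/(-15) = -2/9*(-1/15) = 2/135 ≈ 0.014815)
-53*k(1, -11) + T = -53*(2 + 7*(-11)) + 2/135 = -53*(2 - 77) + 2/135 = -53*(-75) + 2/135 = 3975 + 2/135 = 536627/135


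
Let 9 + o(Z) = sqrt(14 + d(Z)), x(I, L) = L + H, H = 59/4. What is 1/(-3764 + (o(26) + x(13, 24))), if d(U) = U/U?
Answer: -19916/74371243 - 16*sqrt(15)/223113729 ≈ -0.00026807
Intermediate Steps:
H = 59/4 (H = 59*(1/4) = 59/4 ≈ 14.750)
d(U) = 1
x(I, L) = 59/4 + L (x(I, L) = L + 59/4 = 59/4 + L)
o(Z) = -9 + sqrt(15) (o(Z) = -9 + sqrt(14 + 1) = -9 + sqrt(15))
1/(-3764 + (o(26) + x(13, 24))) = 1/(-3764 + ((-9 + sqrt(15)) + (59/4 + 24))) = 1/(-3764 + ((-9 + sqrt(15)) + 155/4)) = 1/(-3764 + (119/4 + sqrt(15))) = 1/(-14937/4 + sqrt(15))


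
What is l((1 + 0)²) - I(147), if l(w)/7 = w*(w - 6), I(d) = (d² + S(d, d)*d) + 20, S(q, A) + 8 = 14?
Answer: -22546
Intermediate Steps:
S(q, A) = 6 (S(q, A) = -8 + 14 = 6)
I(d) = 20 + d² + 6*d (I(d) = (d² + 6*d) + 20 = 20 + d² + 6*d)
l(w) = 7*w*(-6 + w) (l(w) = 7*(w*(w - 6)) = 7*(w*(-6 + w)) = 7*w*(-6 + w))
l((1 + 0)²) - I(147) = 7*(1 + 0)²*(-6 + (1 + 0)²) - (20 + 147² + 6*147) = 7*1²*(-6 + 1²) - (20 + 21609 + 882) = 7*1*(-6 + 1) - 1*22511 = 7*1*(-5) - 22511 = -35 - 22511 = -22546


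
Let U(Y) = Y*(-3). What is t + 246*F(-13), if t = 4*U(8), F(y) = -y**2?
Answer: -41670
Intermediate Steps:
U(Y) = -3*Y
t = -96 (t = 4*(-3*8) = 4*(-24) = -96)
t + 246*F(-13) = -96 + 246*(-1*(-13)**2) = -96 + 246*(-1*169) = -96 + 246*(-169) = -96 - 41574 = -41670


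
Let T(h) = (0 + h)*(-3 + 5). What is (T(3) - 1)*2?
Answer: 10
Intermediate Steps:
T(h) = 2*h (T(h) = h*2 = 2*h)
(T(3) - 1)*2 = (2*3 - 1)*2 = (6 - 1)*2 = 5*2 = 10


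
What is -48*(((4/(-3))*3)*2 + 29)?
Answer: -1008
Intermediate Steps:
-48*(((4/(-3))*3)*2 + 29) = -48*(((4*(-1/3))*3)*2 + 29) = -48*(-4/3*3*2 + 29) = -48*(-4*2 + 29) = -48*(-8 + 29) = -48*21 = -1008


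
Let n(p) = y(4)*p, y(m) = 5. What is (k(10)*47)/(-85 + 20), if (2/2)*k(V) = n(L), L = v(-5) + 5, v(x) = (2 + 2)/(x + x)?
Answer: -1081/65 ≈ -16.631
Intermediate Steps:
v(x) = 2/x (v(x) = 4/((2*x)) = 4*(1/(2*x)) = 2/x)
L = 23/5 (L = 2/(-5) + 5 = 2*(-⅕) + 5 = -⅖ + 5 = 23/5 ≈ 4.6000)
n(p) = 5*p
k(V) = 23 (k(V) = 5*(23/5) = 23)
(k(10)*47)/(-85 + 20) = (23*47)/(-85 + 20) = 1081/(-65) = 1081*(-1/65) = -1081/65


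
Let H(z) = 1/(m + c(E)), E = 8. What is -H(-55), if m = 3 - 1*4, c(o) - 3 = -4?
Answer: ½ ≈ 0.50000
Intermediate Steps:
c(o) = -1 (c(o) = 3 - 4 = -1)
m = -1 (m = 3 - 4 = -1)
H(z) = -½ (H(z) = 1/(-1 - 1) = 1/(-2) = -½)
-H(-55) = -1*(-½) = ½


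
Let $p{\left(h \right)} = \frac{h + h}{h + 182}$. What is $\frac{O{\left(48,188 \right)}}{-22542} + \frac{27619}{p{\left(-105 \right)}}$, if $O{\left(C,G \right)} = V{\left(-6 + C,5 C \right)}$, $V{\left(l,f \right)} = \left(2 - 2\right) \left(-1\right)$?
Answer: $- \frac{303809}{30} \approx -10127.0$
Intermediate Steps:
$p{\left(h \right)} = \frac{2 h}{182 + h}$
$V{\left(l,f \right)} = 0$ ($V{\left(l,f \right)} = 0 \left(-1\right) = 0$)
$O{\left(C,G \right)} = 0$
$\frac{O{\left(48,188 \right)}}{-22542} + \frac{27619}{p{\left(-105 \right)}} = \frac{0}{-22542} + \frac{27619}{2 \left(-105\right) \frac{1}{182 - 105}} = 0 \left(- \frac{1}{22542}\right) + \frac{27619}{2 \left(-105\right) \frac{1}{77}} = 0 + \frac{27619}{2 \left(-105\right) \frac{1}{77}} = 0 + \frac{27619}{- \frac{30}{11}} = 0 + 27619 \left(- \frac{11}{30}\right) = 0 - \frac{303809}{30} = - \frac{303809}{30}$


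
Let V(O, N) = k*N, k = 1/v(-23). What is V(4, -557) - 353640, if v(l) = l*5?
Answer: -40668043/115 ≈ -3.5364e+5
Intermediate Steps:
v(l) = 5*l
k = -1/115 (k = 1/(5*(-23)) = 1/(-115) = -1/115 ≈ -0.0086956)
V(O, N) = -N/115
V(4, -557) - 353640 = -1/115*(-557) - 353640 = 557/115 - 353640 = -40668043/115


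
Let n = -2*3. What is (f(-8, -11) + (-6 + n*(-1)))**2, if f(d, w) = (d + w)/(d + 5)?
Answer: 361/9 ≈ 40.111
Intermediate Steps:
f(d, w) = (d + w)/(5 + d)
n = -6
(f(-8, -11) + (-6 + n*(-1)))**2 = ((-8 - 11)/(5 - 8) + (-6 - 6*(-1)))**2 = (-19/(-3) + (-6 + 6))**2 = (-1/3*(-19) + 0)**2 = (19/3 + 0)**2 = (19/3)**2 = 361/9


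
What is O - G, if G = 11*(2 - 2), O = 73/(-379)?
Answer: -73/379 ≈ -0.19261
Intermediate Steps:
O = -73/379 (O = 73*(-1/379) = -73/379 ≈ -0.19261)
G = 0 (G = 11*0 = 0)
O - G = -73/379 - 1*0 = -73/379 + 0 = -73/379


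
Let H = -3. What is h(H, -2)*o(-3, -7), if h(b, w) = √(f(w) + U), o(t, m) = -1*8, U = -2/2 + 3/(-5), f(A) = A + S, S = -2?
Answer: -16*I*√35/5 ≈ -18.931*I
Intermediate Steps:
f(A) = -2 + A (f(A) = A - 2 = -2 + A)
U = -8/5 (U = -2*½ + 3*(-⅕) = -1 - ⅗ = -8/5 ≈ -1.6000)
o(t, m) = -8
h(b, w) = √(-18/5 + w) (h(b, w) = √((-2 + w) - 8/5) = √(-18/5 + w))
h(H, -2)*o(-3, -7) = (√(-90 + 25*(-2))/5)*(-8) = (√(-90 - 50)/5)*(-8) = (√(-140)/5)*(-8) = ((2*I*√35)/5)*(-8) = (2*I*√35/5)*(-8) = -16*I*√35/5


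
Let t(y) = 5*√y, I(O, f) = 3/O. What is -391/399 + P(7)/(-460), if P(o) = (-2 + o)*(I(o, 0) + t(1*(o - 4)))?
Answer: -36143/36708 - 5*√3/92 ≈ -1.0787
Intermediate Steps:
P(o) = (-2 + o)*(3/o + 5*√(-4 + o)) (P(o) = (-2 + o)*(3/o + 5*√(1*(o - 4))) = (-2 + o)*(3/o + 5*√(1*(-4 + o))) = (-2 + o)*(3/o + 5*√(-4 + o)))
-391/399 + P(7)/(-460) = -391/399 + (3 - 10*√(-4 + 7) - 6/7 + 5*7*√(-4 + 7))/(-460) = -391*1/399 + (3 - 10*√3 - 6*⅐ + 5*7*√3)*(-1/460) = -391/399 + (3 - 10*√3 - 6/7 + 35*√3)*(-1/460) = -391/399 + (15/7 + 25*√3)*(-1/460) = -391/399 + (-3/644 - 5*√3/92) = -36143/36708 - 5*√3/92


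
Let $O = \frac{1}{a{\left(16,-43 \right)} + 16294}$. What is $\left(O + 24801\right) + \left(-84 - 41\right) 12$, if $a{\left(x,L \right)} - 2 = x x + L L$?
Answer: $\frac{428761702}{18401} \approx 23301.0$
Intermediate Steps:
$a{\left(x,L \right)} = 2 + L^{2} + x^{2}$ ($a{\left(x,L \right)} = 2 + \left(x x + L L\right) = 2 + \left(x^{2} + L^{2}\right) = 2 + \left(L^{2} + x^{2}\right) = 2 + L^{2} + x^{2}$)
$O = \frac{1}{18401}$ ($O = \frac{1}{\left(2 + \left(-43\right)^{2} + 16^{2}\right) + 16294} = \frac{1}{\left(2 + 1849 + 256\right) + 16294} = \frac{1}{2107 + 16294} = \frac{1}{18401} \approx 5.4345 \cdot 10^{-5}$)
$\left(O + 24801\right) + \left(-84 - 41\right) 12 = \left(\frac{1}{18401} + 24801\right) + \left(-84 - 41\right) 12 = \frac{456363202}{18401} - 1500 = \frac{428761702}{18401}$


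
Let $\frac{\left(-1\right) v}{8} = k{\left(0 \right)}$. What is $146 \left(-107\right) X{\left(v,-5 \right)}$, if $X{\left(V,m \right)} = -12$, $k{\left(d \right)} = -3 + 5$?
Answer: $187464$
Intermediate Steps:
$k{\left(d \right)} = 2$
$v = -16$ ($v = \left(-8\right) 2 = -16$)
$146 \left(-107\right) X{\left(v,-5 \right)} = 146 \left(-107\right) \left(-12\right) = \left(-15622\right) \left(-12\right) = 187464$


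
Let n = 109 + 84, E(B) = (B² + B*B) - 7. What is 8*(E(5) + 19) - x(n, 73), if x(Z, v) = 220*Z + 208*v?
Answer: -57148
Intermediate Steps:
E(B) = -7 + 2*B² (E(B) = (B² + B²) - 7 = 2*B² - 7 = -7 + 2*B²)
n = 193
x(Z, v) = 208*v + 220*Z
8*(E(5) + 19) - x(n, 73) = 8*((-7 + 2*5²) + 19) - (208*73 + 220*193) = 8*((-7 + 2*25) + 19) - (15184 + 42460) = 8*((-7 + 50) + 19) - 1*57644 = 8*(43 + 19) - 57644 = 8*62 - 57644 = 496 - 57644 = -57148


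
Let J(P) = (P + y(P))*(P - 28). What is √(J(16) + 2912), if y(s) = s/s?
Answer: 2*√677 ≈ 52.038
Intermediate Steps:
y(s) = 1
J(P) = (1 + P)*(-28 + P) (J(P) = (P + 1)*(P - 28) = (1 + P)*(-28 + P))
√(J(16) + 2912) = √((-28 + 16² - 27*16) + 2912) = √((-28 + 256 - 432) + 2912) = √(-204 + 2912) = √2708 = 2*√677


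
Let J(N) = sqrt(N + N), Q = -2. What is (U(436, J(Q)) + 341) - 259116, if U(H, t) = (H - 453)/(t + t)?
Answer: -258775 + 17*I/4 ≈ -2.5878e+5 + 4.25*I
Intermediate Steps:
J(N) = sqrt(2)*sqrt(N) (J(N) = sqrt(2*N) = sqrt(2)*sqrt(N))
U(H, t) = (-453 + H)/(2*t) (U(H, t) = (-453 + H)/((2*t)) = (-453 + H)*(1/(2*t)) = (-453 + H)/(2*t))
(U(436, J(Q)) + 341) - 259116 = ((-453 + 436)/(2*((sqrt(2)*sqrt(-2)))) + 341) - 259116 = ((1/2)*(-17)/(sqrt(2)*(I*sqrt(2))) + 341) - 259116 = ((1/2)*(-17)/(2*I) + 341) - 259116 = ((1/2)*(-I/2)*(-17) + 341) - 259116 = (17*I/4 + 341) - 259116 = (341 + 17*I/4) - 259116 = -258775 + 17*I/4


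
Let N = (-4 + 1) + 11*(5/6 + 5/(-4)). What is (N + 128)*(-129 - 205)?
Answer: -241315/6 ≈ -40219.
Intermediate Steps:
N = -91/12 (N = -3 + 11*(5*(1/6) + 5*(-1/4)) = -3 + 11*(5/6 - 5/4) = -3 + 11*(-5/12) = -3 - 55/12 = -91/12 ≈ -7.5833)
(N + 128)*(-129 - 205) = (-91/12 + 128)*(-129 - 205) = (1445/12)*(-334) = -241315/6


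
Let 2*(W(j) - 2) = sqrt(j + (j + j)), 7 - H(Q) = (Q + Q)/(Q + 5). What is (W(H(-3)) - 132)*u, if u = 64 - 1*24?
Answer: -5200 + 20*sqrt(30) ≈ -5090.5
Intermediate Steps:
H(Q) = 7 - 2*Q/(5 + Q) (H(Q) = 7 - (Q + Q)/(Q + 5) = 7 - 2*Q/(5 + Q))
u = 40 (u = 64 - 24 = 40)
W(j) = 2 + sqrt(3)*sqrt(j)/2 (W(j) = 2 + sqrt(j + (j + j))/2 = 2 + sqrt(j + 2*j)/2 = 2 + sqrt(3*j)/2 = 2 + (sqrt(3)*sqrt(j))/2 = 2 + sqrt(3)*sqrt(j)/2)
(W(H(-3)) - 132)*u = ((2 + sqrt(3)*sqrt(5*(7 - 3)/(5 - 3))/2) - 132)*40 = ((2 + sqrt(3)*sqrt(5*4/2)/2) - 132)*40 = ((2 + sqrt(3)*sqrt(5*(1/2)*4)/2) - 132)*40 = ((2 + sqrt(3)*sqrt(10)/2) - 132)*40 = ((2 + sqrt(30)/2) - 132)*40 = (-130 + sqrt(30)/2)*40 = -5200 + 20*sqrt(30)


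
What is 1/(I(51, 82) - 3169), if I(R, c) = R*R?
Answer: -1/568 ≈ -0.0017606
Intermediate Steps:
I(R, c) = R**2
1/(I(51, 82) - 3169) = 1/(51**2 - 3169) = 1/(2601 - 3169) = 1/(-568) = -1/568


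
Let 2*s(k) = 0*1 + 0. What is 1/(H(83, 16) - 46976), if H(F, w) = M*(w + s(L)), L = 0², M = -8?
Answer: -1/47104 ≈ -2.1230e-5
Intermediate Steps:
L = 0
s(k) = 0 (s(k) = (0*1 + 0)/2 = (0 + 0)/2 = (½)*0 = 0)
H(F, w) = -8*w (H(F, w) = -8*(w + 0) = -8*w)
1/(H(83, 16) - 46976) = 1/(-8*16 - 46976) = 1/(-128 - 46976) = 1/(-47104) = -1/47104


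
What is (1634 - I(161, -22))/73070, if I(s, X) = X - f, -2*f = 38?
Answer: 1637/73070 ≈ 0.022403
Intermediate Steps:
f = -19 (f = -½*38 = -19)
I(s, X) = 19 + X (I(s, X) = X - 1*(-19) = X + 19 = 19 + X)
(1634 - I(161, -22))/73070 = (1634 - (19 - 22))/73070 = (1634 - 1*(-3))*(1/73070) = (1634 + 3)*(1/73070) = 1637*(1/73070) = 1637/73070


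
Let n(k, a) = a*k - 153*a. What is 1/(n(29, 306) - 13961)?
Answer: -1/51905 ≈ -1.9266e-5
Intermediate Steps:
n(k, a) = -153*a + a*k
1/(n(29, 306) - 13961) = 1/(306*(-153 + 29) - 13961) = 1/(306*(-124) - 13961) = 1/(-37944 - 13961) = 1/(-51905) = -1/51905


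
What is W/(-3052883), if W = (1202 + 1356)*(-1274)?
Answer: 3258892/3052883 ≈ 1.0675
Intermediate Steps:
W = -3258892 (W = 2558*(-1274) = -3258892)
W/(-3052883) = -3258892/(-3052883) = -3258892*(-1/3052883) = 3258892/3052883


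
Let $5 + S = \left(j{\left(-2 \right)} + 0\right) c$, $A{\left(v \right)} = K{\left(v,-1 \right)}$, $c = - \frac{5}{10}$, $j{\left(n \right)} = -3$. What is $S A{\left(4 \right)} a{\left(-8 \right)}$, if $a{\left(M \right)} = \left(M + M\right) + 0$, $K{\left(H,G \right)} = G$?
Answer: $-56$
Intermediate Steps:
$c = - \frac{1}{2}$ ($c = \left(-5\right) \frac{1}{10} = - \frac{1}{2} \approx -0.5$)
$a{\left(M \right)} = 2 M$ ($a{\left(M \right)} = 2 M + 0 = 2 M$)
$A{\left(v \right)} = -1$
$S = - \frac{7}{2}$ ($S = -5 + \left(-3 + 0\right) \left(- \frac{1}{2}\right) = -5 - - \frac{3}{2} = -5 + \frac{3}{2} = - \frac{7}{2} \approx -3.5$)
$S A{\left(4 \right)} a{\left(-8 \right)} = \left(- \frac{7}{2}\right) \left(-1\right) 2 \left(-8\right) = \frac{7}{2} \left(-16\right) = -56$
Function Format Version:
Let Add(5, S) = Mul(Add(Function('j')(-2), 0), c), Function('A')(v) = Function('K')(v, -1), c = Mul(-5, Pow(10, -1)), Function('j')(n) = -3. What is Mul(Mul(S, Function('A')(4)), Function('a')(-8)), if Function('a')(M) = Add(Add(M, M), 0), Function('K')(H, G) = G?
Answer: -56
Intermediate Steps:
c = Rational(-1, 2) (c = Mul(-5, Rational(1, 10)) = Rational(-1, 2) ≈ -0.50000)
Function('a')(M) = Mul(2, M) (Function('a')(M) = Add(Mul(2, M), 0) = Mul(2, M))
Function('A')(v) = -1
S = Rational(-7, 2) (S = Add(-5, Mul(Add(-3, 0), Rational(-1, 2))) = Add(-5, Mul(-3, Rational(-1, 2))) = Add(-5, Rational(3, 2)) = Rational(-7, 2) ≈ -3.5000)
Mul(Mul(S, Function('A')(4)), Function('a')(-8)) = Mul(Mul(Rational(-7, 2), -1), Mul(2, -8)) = Mul(Rational(7, 2), -16) = -56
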